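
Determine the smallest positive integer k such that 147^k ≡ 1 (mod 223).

222

By Lagrange's theorem, ord_223(147) divides φ(223) = 223 − 1 = 222 = 2 · 3 · 37.
Divisors of 222: 1, 2, 3, 6, 37, 74, 111, 222.
Test each divisor d:
147^1 ≡ 147
147^2 ≡ 201
147^3 ≡ 111
147^6 ≡ 56
147^37 ≡ 184
147^74 ≡ 183
147^111 ≡ 222
147^222 ≡ 1
Hence ord(147) = 222.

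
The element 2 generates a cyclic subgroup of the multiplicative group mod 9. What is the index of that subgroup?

1

ord(2) | φ(9) = φ(3^2) = 3·(3−1) = 6 = 2 · 3.
Divisors of 6: 1, 2, 3, 6.
Check 2^d mod 9 for each divisor in increasing order:
2^1 ≡ 2 (mod 9)
2^2 ≡ 4 (mod 9)
2^3 ≡ 8 (mod 9)
2^6 ≡ 1 (mod 9) ✓
So ord_9(2) = 6, hence |⟨2⟩| = 6.
The index is φ(9) / ord(2) = 6 / 6 = 1.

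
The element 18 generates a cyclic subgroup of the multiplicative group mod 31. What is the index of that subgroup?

2

By Lagrange's theorem, ord_31(18) divides φ(31) = 31 − 1 = 30 = 2 · 3 · 5.
Divisors of 30: 1, 2, 3, 5, 6, 10, 15, 30.
Evaluate successive powers at the divisors of 30:
18^1 ≡ 18 (mod 31)
18^2 ≡ 14 (mod 31)
18^3 ≡ 4 (mod 31)
18^5 ≡ 25 (mod 31)
18^6 ≡ 16 (mod 31)
18^10 ≡ 5 (mod 31)
18^15 ≡ 1 (mod 31) ✓
The order of 18 is 15, so the subgroup it generates has 15 elements.
[(Z/31Z)^× : ⟨18⟩] = 30/15 = 2.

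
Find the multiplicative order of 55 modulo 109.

36

By Lagrange's theorem, ord_109(55) divides φ(109) = 109 − 1 = 108 = 2^2 · 3^3.
Divisors of 108: 1, 2, 3, 4, 6, 9, 12, 18, 27, 36, 54, 108.
Compute 55^d (mod 109) for the divisors d until we hit 1:
55^1 ≡ 55 (mod 109)
55^2 ≡ 82 (mod 109)
55^3 ≡ 41 (mod 109)
55^4 ≡ 75 (mod 109)
55^6 ≡ 46 (mod 109)
55^9 ≡ 33 (mod 109)
55^12 ≡ 45 (mod 109)
55^18 ≡ 108 (mod 109)
55^27 ≡ 76 (mod 109)
55^36 ≡ 1 (mod 109) ✓
The smallest such exponent is 36, so the order of 55 is 36.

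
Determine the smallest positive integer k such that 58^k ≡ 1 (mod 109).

108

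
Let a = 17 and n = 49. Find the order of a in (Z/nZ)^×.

ord(17) | φ(49) = φ(7^2) = 7·(7−1) = 42 = 2 · 3 · 7.
Divisors of 42: 1, 2, 3, 6, 7, 14, 21, 42.
Compute 17^d (mod 49) for the divisors d until we hit 1:
17^1 ≡ 17 (mod 49)
17^2 ≡ 44 (mod 49)
17^3 ≡ 13 (mod 49)
17^6 ≡ 22 (mod 49)
17^7 ≡ 31 (mod 49)
17^14 ≡ 30 (mod 49)
17^21 ≡ 48 (mod 49)
17^42 ≡ 1 (mod 49) ✓
Hence ord(17) = 42.

42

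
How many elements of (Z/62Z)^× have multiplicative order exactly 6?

φ(62) = φ(2)·φ(31) = 1·30 = 30 = 2 · 3 · 5.
(Z/62Z)^× is cyclic (|G| = 30); a cyclic group of order m has exactly φ(d) elements of each order d | m, and none otherwise.
6 = 2 · 3 divides 30, and φ(6) = 2.

2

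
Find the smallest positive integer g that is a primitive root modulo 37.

2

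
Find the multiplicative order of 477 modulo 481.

9

Since 477 ∈ (Z/481Z)^×, its order divides φ(481) = φ(13·37) = (13−1)·(37−1) = 12·36 = 432 = 2^4 · 3^3.
Divisors of 432: 1, 2, 3, 4, 6, 8, 9, 12, 16, 18, 24, 27, 36, 48, 54, 72, 108, 144, 216, 432.
Test each divisor d:
477^1 ≡ 477
477^2 ≡ 16
477^3 ≡ 417
477^4 ≡ 256
477^6 ≡ 248
477^8 ≡ 120
477^9 ≡ 1
The smallest such exponent is 9, so the order of 477 is 9.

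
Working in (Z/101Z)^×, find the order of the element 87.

The order of 87 must divide φ(101) = 101 − 1 = 100 = 2^2 · 5^2.
Divisors of 100: 1, 2, 4, 5, 10, 20, 25, 50, 100.
Test each divisor d:
87^1 ≡ 87 (mod 101)
87^2 ≡ 95 (mod 101)
87^4 ≡ 36 (mod 101)
87^5 ≡ 1 (mod 101) ✓
Therefore the multiplicative order of 87 modulo 101 is 5.

5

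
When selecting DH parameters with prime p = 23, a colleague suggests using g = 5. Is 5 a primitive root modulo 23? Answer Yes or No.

Yes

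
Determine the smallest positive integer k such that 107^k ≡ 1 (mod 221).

Since 107 ∈ (Z/221Z)^×, its order divides φ(221) = φ(13·17) = (13−1)·(17−1) = 12·16 = 192 = 2^6 · 3.
Divisors of 192: 1, 2, 3, 4, 6, 8, 12, 16, 24, 32, 48, 64, 96, 192.
Check 107^d mod 221 for each divisor in increasing order:
107^1 ≡ 107 (mod 221)
107^2 ≡ 178 (mod 221)
107^3 ≡ 40 (mod 221)
107^4 ≡ 81 (mod 221)
107^6 ≡ 53 (mod 221)
107^8 ≡ 152 (mod 221)
107^12 ≡ 157 (mod 221)
107^16 ≡ 120 (mod 221)
107^24 ≡ 118 (mod 221)
107^32 ≡ 35 (mod 221)
107^48 ≡ 1 (mod 221) ✓
Therefore the multiplicative order of 107 modulo 221 is 48.

48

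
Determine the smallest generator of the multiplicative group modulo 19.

2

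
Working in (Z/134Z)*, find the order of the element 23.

33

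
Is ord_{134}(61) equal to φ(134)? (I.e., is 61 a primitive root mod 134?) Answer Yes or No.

Yes

φ(134) = φ(2)·φ(67) = 1·66 = 66 = 2 · 3 · 11.
61 is a primitive root mod 134 iff 61^(φ(134)/q) ≢ 1 for every prime q | φ(134), i.e. q ∈ {2, 3, 11}.
61^33 ≡ 133 (mod 134)  [q = 2: ≢ 1 ✓]
61^22 ≡ 37 (mod 134)  [q = 3: ≢ 1 ✓]
61^6 ≡ 91 (mod 134)  [q = 11: ≢ 1 ✓]
None equal 1, so ord_134(61) = 66: 61 is a primitive root.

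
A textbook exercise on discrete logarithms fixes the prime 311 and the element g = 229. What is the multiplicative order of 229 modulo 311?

By Lagrange's theorem, ord_311(229) divides φ(311) = 311 − 1 = 310 = 2 · 5 · 31.
Divisors of 310: 1, 2, 5, 10, 31, 62, 155, 310.
Evaluate successive powers at the divisors of 310:
229^1 ≡ 229 (mod 311)
229^2 ≡ 193 (mod 311)
229^5 ≡ 224 (mod 311)
229^10 ≡ 105 (mod 311)
229^31 ≡ 36 (mod 311)
229^62 ≡ 52 (mod 311)
229^155 ≡ 1 (mod 311) ✓
So ord_311(229) = 155.

155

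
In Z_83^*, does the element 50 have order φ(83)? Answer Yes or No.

Yes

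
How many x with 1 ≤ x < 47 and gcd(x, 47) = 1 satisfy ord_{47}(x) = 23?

22

φ(47) = 47 − 1 = 46 = 2 · 23.
(Z/47Z)^× is cyclic (|G| = 46); a cyclic group of order m has exactly φ(d) elements of each order d | m, and none otherwise.
23 | 46, and φ(23) = 23 − 1 = 22.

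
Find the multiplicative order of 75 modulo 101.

ord(75) | φ(101) = 101 − 1 = 100 = 2^2 · 5^2.
Divisors of 100: 1, 2, 4, 5, 10, 20, 25, 50, 100.
Check 75^d mod 101 for each divisor in increasing order:
75^1 ≡ 75
75^2 ≡ 70
75^4 ≡ 52
75^5 ≡ 62
75^10 ≡ 6
75^20 ≡ 36
75^25 ≡ 10
75^50 ≡ 100
75^100 ≡ 1
Hence ord(75) = 100.

100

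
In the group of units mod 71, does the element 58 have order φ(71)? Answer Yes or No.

φ(71) = 71 − 1 = 70 = 2 · 5 · 7.
Test 58^(70/q) mod 71 for each prime factor q of 70:
58^35 ≡ 1 (mod 71)  [q = 2: ≡ 1 ✗]
58^14 ≡ 25 (mod 71)  [q = 5: ≢ 1 ✓]
58^10 ≡ 20 (mod 71)  [q = 7: ≢ 1 ✓]
58^35 ≡ 1 shows ord(58) | 35, strictly less than φ(71); not a primitive root.

No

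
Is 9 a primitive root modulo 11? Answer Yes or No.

φ(11) = 11 − 1 = 10 = 2 · 5.
Test 9^(10/q) mod 11 for each prime factor q of 10:
9^5 ≡ 1 (mod 11)  [q = 2: ≡ 1 ✗]
9^2 ≡ 4 (mod 11)  [q = 5: ≢ 1 ✓]
Since 9^5 ≡ 1, the order of 9 divides 5 < 10, so 9 is not a primitive root.

No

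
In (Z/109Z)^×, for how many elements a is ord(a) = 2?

1

φ(109) = 109 − 1 = 108 = 2^2 · 3^3.
In a cyclic group of order 108, there are φ(d) elements of order d for each divisor d of 108, and zero for non-divisors.
2 | 108, and φ(2) = 2 − 1 = 1.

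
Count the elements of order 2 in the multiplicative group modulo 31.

φ(31) = 31 − 1 = 30 = 2 · 3 · 5.
Since (Z/31Z)^× is cyclic of order 30, the number of elements of order d is φ(d) when d | 30 and 0 otherwise.
2 | 30, and φ(2) = 2 − 1 = 1.

1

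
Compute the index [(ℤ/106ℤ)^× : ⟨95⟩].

4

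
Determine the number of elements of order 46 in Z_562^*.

φ(562) = φ(2)·φ(281) = 1·280 = 280 = 2^3 · 5 · 7.
(Z/562Z)^× is cyclic (|G| = 280); a cyclic group of order m has exactly φ(d) elements of each order d | m, and none otherwise.
Here 280 is not a multiple of 46, so there are no elements of order 46.

0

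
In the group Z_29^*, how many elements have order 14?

φ(29) = 29 − 1 = 28 = 2^2 · 7.
In a cyclic group of order 28, there are φ(d) elements of order d for each divisor d of 28, and zero for non-divisors.
14 = 2 · 7 divides 28, and φ(14) = 6.

6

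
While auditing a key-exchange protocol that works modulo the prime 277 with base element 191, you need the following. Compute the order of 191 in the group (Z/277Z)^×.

69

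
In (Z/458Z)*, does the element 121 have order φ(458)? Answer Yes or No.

φ(458) = φ(2)·φ(229) = 1·228 = 228 = 2^2 · 3 · 19.
It suffices to check that the order of 121 is not a proper divisor of 228: compute 121^(228/q) for q ∈ {2, 3, 19}.
121^114 ≡ 1 (mod 458)  [q = 2: ≡ 1 ✗]
121^76 ≡ 1 (mod 458)  [q = 3: ≡ 1 ✗]
121^12 ≡ 165 (mod 458)  [q = 19: ≢ 1 ✓]
The check at q = 2 fails, so 121 generates a proper subgroup.

No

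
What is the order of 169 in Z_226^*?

28

By Lagrange's theorem, ord_226(169) divides φ(226) = φ(2)·φ(113) = 1·112 = 112 = 2^4 · 7.
Divisors of 112: 1, 2, 4, 7, 8, 14, 16, 28, 56, 112.
Test each divisor d:
169^1 ≡ 169 (mod 226)
169^2 ≡ 85 (mod 226)
169^4 ≡ 219 (mod 226)
169^7 ≡ 15 (mod 226)
169^8 ≡ 49 (mod 226)
169^14 ≡ 225 (mod 226)
169^16 ≡ 141 (mod 226)
169^28 ≡ 1 (mod 226) ✓
The smallest such exponent is 28, so the order of 169 is 28.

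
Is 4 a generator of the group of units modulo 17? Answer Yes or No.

φ(17) = 17 − 1 = 16 = 2^4.
Test 4^(16/q) mod 17 for each prime factor q of 16:
4^8 ≡ 1 (mod 17)  [q = 2: ≡ 1 ✗]
The check at q = 2 fails, so 4 generates a proper subgroup.

No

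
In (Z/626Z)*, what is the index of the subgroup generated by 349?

ord(349) | φ(626) = φ(2)·φ(313) = 1·312 = 312 = 2^3 · 3 · 13.
Divisors of 312: 1, 2, 3, 4, 6, 8, 12, 13, 24, 26, 39, 52, 78, 104, 156, 312.
Evaluate successive powers at the divisors of 312:
349^1 ≡ 349 (mod 626)
349^2 ≡ 357 (mod 626)
349^3 ≡ 19 (mod 626)
349^4 ≡ 371 (mod 626)
349^6 ≡ 361 (mod 626)
349^8 ≡ 547 (mod 626)
349^12 ≡ 113 (mod 626)
349^13 ≡ 625 (mod 626)
349^24 ≡ 249 (mod 626)
349^26 ≡ 1 (mod 626) ✓
Thus |⟨349⟩| = ord(349) = 26.
The index is φ(626) / ord(349) = 312 / 26 = 12.

12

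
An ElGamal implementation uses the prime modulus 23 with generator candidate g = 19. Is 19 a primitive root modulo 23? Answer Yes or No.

Yes

φ(23) = 23 − 1 = 22 = 2 · 11.
An element g generates (Z/23Z)^× iff g^(22/q) ≢ 1 (mod 23) for each prime q ∈ {2, 11}.
19^11 ≡ 22 (mod 23)  [q = 2: ≢ 1 ✓]
19^2 ≡ 16 (mod 23)  [q = 11: ≢ 1 ✓]
None equal 1, so ord_23(19) = 22: 19 is a primitive root.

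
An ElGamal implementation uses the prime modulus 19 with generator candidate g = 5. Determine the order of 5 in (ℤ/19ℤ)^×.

9

The order of 5 must divide φ(19) = 19 − 1 = 18 = 2 · 3^2.
Divisors of 18: 1, 2, 3, 6, 9, 18.
Evaluate successive powers at the divisors of 18:
5^1 ≡ 5 (mod 19)
5^2 ≡ 6 (mod 19)
5^3 ≡ 11 (mod 19)
5^6 ≡ 7 (mod 19)
5^9 ≡ 1 (mod 19) ✓
Hence ord(5) = 9.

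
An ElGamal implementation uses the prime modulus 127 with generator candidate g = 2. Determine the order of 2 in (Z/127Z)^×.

7

ord(2) | φ(127) = 127 − 1 = 126 = 2 · 3^2 · 7.
Divisors of 126: 1, 2, 3, 6, 7, 9, 14, 18, 21, 42, 63, 126.
Check 2^d mod 127 for each divisor in increasing order:
2^1 ≡ 2 (mod 127)
2^2 ≡ 4 (mod 127)
2^3 ≡ 8 (mod 127)
2^6 ≡ 64 (mod 127)
2^7 ≡ 1 (mod 127) ✓
Therefore the multiplicative order of 2 modulo 127 is 7.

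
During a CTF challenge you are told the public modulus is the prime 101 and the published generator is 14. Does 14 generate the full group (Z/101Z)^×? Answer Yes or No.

No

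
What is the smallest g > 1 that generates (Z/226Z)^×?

3

φ(226) = φ(2)·φ(113) = 1·112 = 112 = 2^4 · 7.
Test candidates g = 2, 3, … against the prime factors q ∈ {2, 7} of φ(226): g is a generator iff g^(112/q) ≢ 1 for every such q.
g = 2: gcd(2, 226) = 2 > 1, not a unit — skip.
g = 3: 3^56 ≡ 225; 3^16 ≡ 49 — none is 1, so 3 is a primitive root.
Hence the least primitive root of 226 is 3.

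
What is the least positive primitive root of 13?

φ(13) = 13 − 1 = 12 = 2^2 · 3.
g is a primitive root iff g^(12/q) ≢ 1 (mod 13) for each prime q ∈ {2, 3}.
g = 2: 2^6 ≡ 12; 2^4 ≡ 3 — none is 1, so 2 is a primitive root.
So 2 is the smallest generator of (Z/13Z)^×.

2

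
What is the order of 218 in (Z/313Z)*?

By Lagrange's theorem, ord_313(218) divides φ(313) = 313 − 1 = 312 = 2^3 · 3 · 13.
Divisors of 312: 1, 2, 3, 4, 6, 8, 12, 13, 24, 26, 39, 52, 78, 104, 156, 312.
Compute 218^d (mod 313) for the divisors d until we hit 1:
218^1 ≡ 218 (mod 313)
218^2 ≡ 261 (mod 313)
218^3 ≡ 245 (mod 313)
218^4 ≡ 200 (mod 313)
218^6 ≡ 242 (mod 313)
218^8 ≡ 249 (mod 313)
218^12 ≡ 33 (mod 313)
218^13 ≡ 308 (mod 313)
218^24 ≡ 150 (mod 313)
218^26 ≡ 25 (mod 313)
218^39 ≡ 188 (mod 313)
218^52 ≡ 312 (mod 313)
218^78 ≡ 288 (mod 313)
218^104 ≡ 1 (mod 313) ✓
Hence ord(218) = 104.

104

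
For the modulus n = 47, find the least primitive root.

5

φ(47) = 47 − 1 = 46 = 2 · 23.
Test candidates g = 2, 3, … against the prime factors q ∈ {2, 23} of φ(47): g is a generator iff g^(46/q) ≢ 1 for every such q.
g = 2: 2^23 ≡ 1 — hits 1, so not a primitive root.
g = 3: 3^23 ≡ 1 — hits 1, so not a primitive root.
g = 4: 4^23 ≡ 1 — hits 1, so not a primitive root.
g = 5: 5^23 ≡ 46; 5^2 ≡ 25 — none is 1, so 5 is a primitive root.
The smallest primitive root modulo 47 is 5.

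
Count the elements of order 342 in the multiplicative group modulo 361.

108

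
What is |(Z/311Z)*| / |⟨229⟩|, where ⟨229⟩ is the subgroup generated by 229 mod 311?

2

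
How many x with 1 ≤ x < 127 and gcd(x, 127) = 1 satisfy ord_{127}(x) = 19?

0

φ(127) = 127 − 1 = 126 = 2 · 3^2 · 7.
In a cyclic group of order 126, there are φ(d) elements of order d for each divisor d of 126, and zero for non-divisors.
Since 19 ∤ 126, the count is 0.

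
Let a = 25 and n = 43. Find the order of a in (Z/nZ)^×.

21

By Lagrange's theorem, ord_43(25) divides φ(43) = 43 − 1 = 42 = 2 · 3 · 7.
Divisors of 42: 1, 2, 3, 6, 7, 14, 21, 42.
Evaluate successive powers at the divisors of 42:
25^1 ≡ 25 (mod 43)
25^2 ≡ 23 (mod 43)
25^3 ≡ 16 (mod 43)
25^6 ≡ 41 (mod 43)
25^7 ≡ 36 (mod 43)
25^14 ≡ 6 (mod 43)
25^21 ≡ 1 (mod 43) ✓
So ord_43(25) = 21.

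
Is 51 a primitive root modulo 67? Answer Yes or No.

φ(67) = 67 − 1 = 66 = 2 · 3 · 11.
An element g generates (Z/67Z)^× iff g^(66/q) ≢ 1 (mod 67) for each prime q ∈ {2, 3, 11}.
51^33 ≡ 66 (mod 67)  [q = 2: ≢ 1 ✓]
51^22 ≡ 37 (mod 67)  [q = 3: ≢ 1 ✓]
51^6 ≡ 14 (mod 67)  [q = 11: ≢ 1 ✓]
Every test exponent gives a nontrivial residue, hence 51 generates the full group.

Yes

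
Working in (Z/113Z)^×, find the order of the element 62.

By Lagrange's theorem, ord_113(62) divides φ(113) = 113 − 1 = 112 = 2^4 · 7.
Divisors of 112: 1, 2, 4, 7, 8, 14, 16, 28, 56, 112.
Compute 62^d (mod 113) for the divisors d until we hit 1:
62^1 ≡ 62 (mod 113)
62^2 ≡ 2 (mod 113)
62^4 ≡ 4 (mod 113)
62^7 ≡ 44 (mod 113)
62^8 ≡ 16 (mod 113)
62^14 ≡ 15 (mod 113)
62^16 ≡ 30 (mod 113)
62^28 ≡ 112 (mod 113)
62^56 ≡ 1 (mod 113) ✓
So ord_113(62) = 56.

56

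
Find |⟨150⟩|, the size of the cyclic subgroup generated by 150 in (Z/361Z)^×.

Since 150 ∈ (Z/361Z)^×, its order divides φ(361) = φ(19^2) = 19·(19−1) = 342 = 2 · 3^2 · 19.
Divisors of 342: 1, 2, 3, 6, 9, 18, 19, 38, 57, 114, 171, 342.
Evaluate successive powers at the divisors of 342:
150^1 ≡ 150 (mod 361)
150^2 ≡ 118 (mod 361)
150^3 ≡ 11 (mod 361)
150^6 ≡ 121 (mod 361)
150^9 ≡ 248 (mod 361)
150^18 ≡ 134 (mod 361)
150^19 ≡ 245 (mod 361)
150^38 ≡ 99 (mod 361)
150^57 ≡ 68 (mod 361)
150^114 ≡ 292 (mod 361)
150^171 ≡ 1 (mod 361) ✓
Therefore the multiplicative order of 150 modulo 361 is 171.

171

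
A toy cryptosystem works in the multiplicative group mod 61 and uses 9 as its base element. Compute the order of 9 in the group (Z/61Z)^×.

By Lagrange's theorem, ord_61(9) divides φ(61) = 61 − 1 = 60 = 2^2 · 3 · 5.
Divisors of 60: 1, 2, 3, 4, 5, 6, 10, 12, 15, 20, 30, 60.
Evaluate successive powers at the divisors of 60:
9^1 ≡ 9 (mod 61)
9^2 ≡ 20 (mod 61)
9^3 ≡ 58 (mod 61)
9^4 ≡ 34 (mod 61)
9^5 ≡ 1 (mod 61) ✓
Therefore the multiplicative order of 9 modulo 61 is 5.

5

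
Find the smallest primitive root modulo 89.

3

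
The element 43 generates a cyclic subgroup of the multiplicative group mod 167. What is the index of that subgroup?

1

The order of 43 must divide φ(167) = 167 − 1 = 166 = 2 · 83.
Divisors of 166: 1, 2, 83, 166.
Test each divisor d:
43^1 ≡ 43
43^2 ≡ 12
43^83 ≡ 166
43^166 ≡ 1
The order of 43 is 166, so the subgroup it generates has 166 elements.
[(Z/167Z)^× : ⟨43⟩] = 166/166 = 1.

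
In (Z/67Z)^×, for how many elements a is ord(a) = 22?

10

φ(67) = 67 − 1 = 66 = 2 · 3 · 11.
In a cyclic group of order 66, there are φ(d) elements of order d for each divisor d of 66, and zero for non-divisors.
22 = 2 · 11 divides 66, and φ(22) = 10.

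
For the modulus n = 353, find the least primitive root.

3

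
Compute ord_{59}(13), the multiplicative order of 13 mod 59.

58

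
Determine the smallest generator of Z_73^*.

φ(73) = 73 − 1 = 72 = 2^3 · 3^2.
g is a primitive root iff g^(72/q) ≢ 1 (mod 73) for each prime q ∈ {2, 3}.
g = 2: 2^36 ≡ 1 — hits 1, so not a primitive root.
g = 3: 3^36 ≡ 1 — hits 1, so not a primitive root.
g = 4: 4^36 ≡ 1 — hits 1, so not a primitive root.
g = 5: 5^36 ≡ 72; 5^24 ≡ 8 — none is 1, so 5 is a primitive root.
Hence the least primitive root of 73 is 5.

5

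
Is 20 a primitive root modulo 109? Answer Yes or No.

No

φ(109) = 109 − 1 = 108 = 2^2 · 3^3.
It suffices to check that the order of 20 is not a proper divisor of 108: compute 20^(108/q) for q ∈ {2, 3}.
20^54 ≡ 1 (mod 109)  [q = 2: ≡ 1 ✗]
20^36 ≡ 63 (mod 109)  [q = 3: ≢ 1 ✓]
Since 20^54 ≡ 1, the order of 20 divides 54 < 108, so 20 is not a primitive root.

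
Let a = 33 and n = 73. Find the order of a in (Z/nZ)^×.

72

ord(33) | φ(73) = 73 − 1 = 72 = 2^3 · 3^2.
Divisors of 72: 1, 2, 3, 4, 6, 8, 9, 12, 18, 24, 36, 72.
Evaluate successive powers at the divisors of 72:
33^1 ≡ 33
33^2 ≡ 67
33^3 ≡ 21
33^4 ≡ 36
33^6 ≡ 3
33^8 ≡ 55
33^9 ≡ 63
33^12 ≡ 9
33^18 ≡ 27
33^24 ≡ 8
33^36 ≡ 72
33^72 ≡ 1
Hence ord(33) = 72.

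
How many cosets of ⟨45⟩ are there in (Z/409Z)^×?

4

By Lagrange's theorem, ord_409(45) divides φ(409) = 409 − 1 = 408 = 2^3 · 3 · 17.
Divisors of 408: 1, 2, 3, 4, 6, 8, 12, 17, 24, 34, 51, 68, 102, 136, 204, 408.
Compute 45^d (mod 409) for the divisors d until we hit 1:
45^1 ≡ 45
45^2 ≡ 389
45^3 ≡ 327
45^4 ≡ 400
45^6 ≡ 180
45^8 ≡ 81
45^12 ≡ 89
45^17 ≡ 356
45^24 ≡ 150
45^34 ≡ 355
45^51 ≡ 408
45^68 ≡ 53
45^102 ≡ 1
The order of 45 is 102, so the subgroup it generates has 102 elements.
The index is φ(409) / ord(45) = 408 / 102 = 4.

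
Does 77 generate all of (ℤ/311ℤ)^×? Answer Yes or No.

φ(311) = 311 − 1 = 310 = 2 · 5 · 31.
It suffices to check that the order of 77 is not a proper divisor of 310: compute 77^(310/q) for q ∈ {2, 5, 31}.
77^155 ≡ 310 (mod 311)  [q = 2: ≢ 1 ✓]
77^62 ≡ 1 (mod 311)  [q = 5: ≡ 1 ✗]
77^10 ≡ 121 (mod 311)  [q = 31: ≢ 1 ✓]
77^62 ≡ 1 shows ord(77) | 62, strictly less than φ(311); not a primitive root.

No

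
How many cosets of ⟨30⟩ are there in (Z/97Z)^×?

ord(30) | φ(97) = 97 − 1 = 96 = 2^5 · 3.
Divisors of 96: 1, 2, 3, 4, 6, 8, 12, 16, 24, 32, 48, 96.
Check 30^d mod 97 for each divisor in increasing order:
30^1 ≡ 30 (mod 97)
30^2 ≡ 27 (mod 97)
30^3 ≡ 34 (mod 97)
30^4 ≡ 50 (mod 97)
30^6 ≡ 89 (mod 97)
30^8 ≡ 75 (mod 97)
30^12 ≡ 64 (mod 97)
30^16 ≡ 96 (mod 97)
30^24 ≡ 22 (mod 97)
30^32 ≡ 1 (mod 97) ✓
Thus |⟨30⟩| = ord(30) = 32.
The index is φ(97) / ord(30) = 96 / 32 = 3.

3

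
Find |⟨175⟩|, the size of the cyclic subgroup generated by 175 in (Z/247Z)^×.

36

ord(175) | φ(247) = φ(13·19) = (13−1)·(19−1) = 12·18 = 216 = 2^3 · 3^3.
Divisors of 216: 1, 2, 3, 4, 6, 8, 9, 12, 18, 24, 27, 36, 54, 72, 108, 216.
Evaluate successive powers at the divisors of 216:
175^1 ≡ 175 (mod 247)
175^2 ≡ 244 (mod 247)
175^3 ≡ 216 (mod 247)
175^4 ≡ 9 (mod 247)
175^6 ≡ 220 (mod 247)
175^8 ≡ 81 (mod 247)
175^9 ≡ 96 (mod 247)
175^12 ≡ 235 (mod 247)
175^18 ≡ 77 (mod 247)
175^24 ≡ 144 (mod 247)
175^27 ≡ 229 (mod 247)
175^36 ≡ 1 (mod 247) ✓
Therefore the multiplicative order of 175 modulo 247 is 36.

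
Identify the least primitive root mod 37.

2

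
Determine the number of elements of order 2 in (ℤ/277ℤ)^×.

1

φ(277) = 277 − 1 = 276 = 2^2 · 3 · 23.
(Z/277Z)^× is cyclic (|G| = 276); a cyclic group of order m has exactly φ(d) elements of each order d | m, and none otherwise.
2 | 276, and φ(2) = 2 − 1 = 1.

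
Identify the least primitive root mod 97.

φ(97) = 97 − 1 = 96 = 2^5 · 3.
Test candidates g = 2, 3, … against the prime factors q ∈ {2, 3} of φ(97): g is a generator iff g^(96/q) ≢ 1 for every such q.
g = 2: 2^48 ≡ 1 — hits 1, so not a primitive root.
g = 3: 3^48 ≡ 1 — hits 1, so not a primitive root.
g = 4: 4^48 ≡ 1 — hits 1, so not a primitive root.
g = 5: 5^48 ≡ 96; 5^32 ≡ 35 — none is 1, so 5 is a primitive root.
Hence the least primitive root of 97 is 5.

5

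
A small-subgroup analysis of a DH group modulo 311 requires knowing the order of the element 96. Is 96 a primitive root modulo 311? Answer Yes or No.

No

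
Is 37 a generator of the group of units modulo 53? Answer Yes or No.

No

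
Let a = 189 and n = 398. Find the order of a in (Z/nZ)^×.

By Lagrange's theorem, ord_398(189) divides φ(398) = φ(2)·φ(199) = 1·198 = 198 = 2 · 3^2 · 11.
Divisors of 198: 1, 2, 3, 6, 9, 11, 18, 22, 33, 66, 99, 198.
Check 189^d mod 398 for each divisor in increasing order:
189^1 ≡ 189 (mod 398)
189^2 ≡ 299 (mod 398)
189^3 ≡ 393 (mod 398)
189^6 ≡ 25 (mod 398)
189^9 ≡ 273 (mod 398)
189^11 ≡ 37 (mod 398)
189^18 ≡ 103 (mod 398)
189^22 ≡ 175 (mod 398)
189^33 ≡ 107 (mod 398)
189^66 ≡ 305 (mod 398)
189^99 ≡ 397 (mod 398)
189^198 ≡ 1 (mod 398) ✓
So ord_398(189) = 198.

198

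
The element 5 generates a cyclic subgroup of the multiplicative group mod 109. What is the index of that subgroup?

The order of 5 must divide φ(109) = 109 − 1 = 108 = 2^2 · 3^3.
Divisors of 108: 1, 2, 3, 4, 6, 9, 12, 18, 27, 36, 54, 108.
Test each divisor d:
5^1 ≡ 5 (mod 109)
5^2 ≡ 25 (mod 109)
5^3 ≡ 16 (mod 109)
5^4 ≡ 80 (mod 109)
5^6 ≡ 38 (mod 109)
5^9 ≡ 63 (mod 109)
5^12 ≡ 27 (mod 109)
5^18 ≡ 45 (mod 109)
5^27 ≡ 1 (mod 109) ✓
Thus |⟨5⟩| = ord(5) = 27.
The index is φ(109) / ord(5) = 108 / 27 = 4.

4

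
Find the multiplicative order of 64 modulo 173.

ord(64) | φ(173) = 173 − 1 = 172 = 2^2 · 43.
Divisors of 172: 1, 2, 4, 43, 86, 172.
Evaluate successive powers at the divisors of 172:
64^1 ≡ 64 (mod 173)
64^2 ≡ 117 (mod 173)
64^4 ≡ 22 (mod 173)
64^43 ≡ 172 (mod 173)
64^86 ≡ 1 (mod 173) ✓
Hence ord(64) = 86.

86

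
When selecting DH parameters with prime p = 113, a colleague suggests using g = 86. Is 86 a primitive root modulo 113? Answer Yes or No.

φ(113) = 113 − 1 = 112 = 2^4 · 7.
86 is a primitive root mod 113 iff 86^(φ(113)/q) ≢ 1 for every prime q | φ(113), i.e. q ∈ {2, 7}.
86^56 ≡ 112 (mod 113)  [q = 2: ≢ 1 ✓]
86^16 ≡ 16 (mod 113)  [q = 7: ≢ 1 ✓]
Every test exponent gives a nontrivial residue, hence 86 generates the full group.

Yes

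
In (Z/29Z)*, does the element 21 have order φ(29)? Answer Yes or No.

Yes

φ(29) = 29 − 1 = 28 = 2^2 · 7.
It suffices to check that the order of 21 is not a proper divisor of 28: compute 21^(28/q) for q ∈ {2, 7}.
21^14 ≡ 28 (mod 29)  [q = 2: ≢ 1 ✓]
21^4 ≡ 7 (mod 29)  [q = 7: ≢ 1 ✓]
All checks pass, so 21 has order 28 and is a primitive root modulo 29.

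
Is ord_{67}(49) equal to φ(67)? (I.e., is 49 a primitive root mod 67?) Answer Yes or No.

φ(67) = 67 − 1 = 66 = 2 · 3 · 11.
49 is a primitive root mod 67 iff 49^(φ(67)/q) ≢ 1 for every prime q | φ(67), i.e. q ∈ {2, 3, 11}.
49^33 ≡ 1 (mod 67)  [q = 2: ≡ 1 ✗]
49^22 ≡ 37 (mod 67)  [q = 3: ≢ 1 ✓]
49^6 ≡ 9 (mod 67)  [q = 11: ≢ 1 ✓]
49^33 ≡ 1 shows ord(49) | 33, strictly less than φ(67); not a primitive root.

No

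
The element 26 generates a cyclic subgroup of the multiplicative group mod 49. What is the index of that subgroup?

1

Since 26 ∈ (Z/49Z)^×, its order divides φ(49) = φ(7^2) = 7·(7−1) = 42 = 2 · 3 · 7.
Divisors of 42: 1, 2, 3, 6, 7, 14, 21, 42.
Evaluate successive powers at the divisors of 42:
26^1 ≡ 26 (mod 49)
26^2 ≡ 39 (mod 49)
26^3 ≡ 34 (mod 49)
26^6 ≡ 29 (mod 49)
26^7 ≡ 19 (mod 49)
26^14 ≡ 18 (mod 49)
26^21 ≡ 48 (mod 49)
26^42 ≡ 1 (mod 49) ✓
The order of 26 is 42, so the subgroup it generates has 42 elements.
[(Z/49Z)^× : ⟨26⟩] = 42/42 = 1.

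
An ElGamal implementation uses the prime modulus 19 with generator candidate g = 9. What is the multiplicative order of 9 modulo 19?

ord(9) | φ(19) = 19 − 1 = 18 = 2 · 3^2.
Divisors of 18: 1, 2, 3, 6, 9, 18.
Evaluate successive powers at the divisors of 18:
9^1 ≡ 9 (mod 19)
9^2 ≡ 5 (mod 19)
9^3 ≡ 7 (mod 19)
9^6 ≡ 11 (mod 19)
9^9 ≡ 1 (mod 19) ✓
Therefore the multiplicative order of 9 modulo 19 is 9.

9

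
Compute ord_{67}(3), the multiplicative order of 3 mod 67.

The order of 3 must divide φ(67) = 67 − 1 = 66 = 2 · 3 · 11.
Divisors of 66: 1, 2, 3, 6, 11, 22, 33, 66.
Test each divisor d:
3^1 ≡ 3
3^2 ≡ 9
3^3 ≡ 27
3^6 ≡ 59
3^11 ≡ 66
3^22 ≡ 1
So ord_67(3) = 22.

22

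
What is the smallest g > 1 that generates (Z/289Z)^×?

3

φ(289) = φ(17^2) = 17·(17−1) = 272 = 2^4 · 17.
Test candidates g = 2, 3, … against the prime factors q ∈ {2, 17} of φ(289): g is a generator iff g^(272/q) ≢ 1 for every such q.
g = 2: 2^136 ≡ 1 — hits 1, so not a primitive root.
g = 3: 3^136 ≡ 288; 3^16 ≡ 171 — none is 1, so 3 is a primitive root.
The smallest primitive root modulo 289 is 3.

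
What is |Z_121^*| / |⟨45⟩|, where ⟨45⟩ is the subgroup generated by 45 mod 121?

10

Since 45 ∈ (Z/121Z)^×, its order divides φ(121) = φ(11^2) = 11·(11−1) = 110 = 2 · 5 · 11.
Divisors of 110: 1, 2, 5, 10, 11, 22, 55, 110.
Compute 45^d (mod 121) for the divisors d until we hit 1:
45^1 ≡ 45
45^2 ≡ 89
45^5 ≡ 100
45^10 ≡ 78
45^11 ≡ 1
Thus |⟨45⟩| = ord(45) = 11.
The index is φ(121) / ord(45) = 110 / 11 = 10.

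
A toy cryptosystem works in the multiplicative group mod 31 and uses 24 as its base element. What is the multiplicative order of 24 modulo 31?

30

By Lagrange's theorem, ord_31(24) divides φ(31) = 31 − 1 = 30 = 2 · 3 · 5.
Divisors of 30: 1, 2, 3, 5, 6, 10, 15, 30.
Test each divisor d:
24^1 ≡ 24 (mod 31)
24^2 ≡ 18 (mod 31)
24^3 ≡ 29 (mod 31)
24^5 ≡ 26 (mod 31)
24^6 ≡ 4 (mod 31)
24^10 ≡ 25 (mod 31)
24^15 ≡ 30 (mod 31)
24^30 ≡ 1 (mod 31) ✓
So ord_31(24) = 30.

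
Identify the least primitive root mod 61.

φ(61) = 61 − 1 = 60 = 2^2 · 3 · 5.
g is a primitive root iff g^(60/q) ≢ 1 (mod 61) for each prime q ∈ {2, 3, 5}.
g = 2: 2^30 ≡ 60; 2^20 ≡ 47; 2^12 ≡ 9 — none is 1, so 2 is a primitive root.
So 2 is the smallest generator of (Z/61Z)^×.

2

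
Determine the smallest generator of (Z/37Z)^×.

2

φ(37) = 37 − 1 = 36 = 2^2 · 3^2.
Test candidates g = 2, 3, … against the prime factors q ∈ {2, 3} of φ(37): g is a generator iff g^(36/q) ≢ 1 for every such q.
g = 2: 2^18 ≡ 36; 2^12 ≡ 26 — none is 1, so 2 is a primitive root.
So 2 is the smallest generator of (Z/37Z)^×.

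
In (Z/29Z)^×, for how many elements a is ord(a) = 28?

φ(29) = 29 − 1 = 28 = 2^2 · 7.
Since (Z/29Z)^× is cyclic of order 28, the number of elements of order d is φ(d) when d | 28 and 0 otherwise.
28 = 2^2 · 7 divides 28, and φ(28) = 12.

12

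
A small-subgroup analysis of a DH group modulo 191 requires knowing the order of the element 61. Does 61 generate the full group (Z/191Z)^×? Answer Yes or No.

φ(191) = 191 − 1 = 190 = 2 · 5 · 19.
Test 61^(190/q) mod 191 for each prime factor q of 190:
61^95 ≡ 190 (mod 191)  [q = 2: ≢ 1 ✓]
61^38 ≡ 39 (mod 191)  [q = 5: ≢ 1 ✓]
61^10 ≡ 6 (mod 191)  [q = 19: ≢ 1 ✓]
None equal 1, so ord_191(61) = 190: 61 is a primitive root.

Yes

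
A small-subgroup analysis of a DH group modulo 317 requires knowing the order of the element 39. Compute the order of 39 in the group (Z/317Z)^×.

158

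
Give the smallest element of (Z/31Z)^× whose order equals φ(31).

3

φ(31) = 31 − 1 = 30 = 2 · 3 · 5.
Test candidates g = 2, 3, … against the prime factors q ∈ {2, 3, 5} of φ(31): g is a generator iff g^(30/q) ≢ 1 for every such q.
g = 2: 2^15 ≡ 1 — hits 1, so not a primitive root.
g = 3: 3^15 ≡ 30; 3^10 ≡ 25; 3^6 ≡ 16 — none is 1, so 3 is a primitive root.
So 3 is the smallest generator of (Z/31Z)^×.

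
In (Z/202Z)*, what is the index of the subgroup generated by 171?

2

Since 171 ∈ (Z/202Z)^×, its order divides φ(202) = φ(2)·φ(101) = 1·100 = 100 = 2^2 · 5^2.
Divisors of 100: 1, 2, 4, 5, 10, 20, 25, 50, 100.
Evaluate successive powers at the divisors of 100:
171^1 ≡ 171
171^2 ≡ 153
171^4 ≡ 179
171^5 ≡ 107
171^10 ≡ 137
171^20 ≡ 185
171^25 ≡ 201
171^50 ≡ 1
Thus |⟨171⟩| = ord(171) = 50.
The index is φ(202) / ord(171) = 100 / 50 = 2.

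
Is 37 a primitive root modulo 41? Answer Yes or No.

φ(41) = 41 − 1 = 40 = 2^3 · 5.
It suffices to check that the order of 37 is not a proper divisor of 40: compute 37^(40/q) for q ∈ {2, 5}.
37^20 ≡ 1 (mod 41)  [q = 2: ≡ 1 ✗]
37^8 ≡ 18 (mod 41)  [q = 5: ≢ 1 ✓]
Since 37^20 ≡ 1, the order of 37 divides 20 < 40, so 37 is not a primitive root.

No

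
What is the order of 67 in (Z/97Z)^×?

32

Since 67 ∈ (Z/97Z)^×, its order divides φ(97) = 97 − 1 = 96 = 2^5 · 3.
Divisors of 96: 1, 2, 3, 4, 6, 8, 12, 16, 24, 32, 48, 96.
Check 67^d mod 97 for each divisor in increasing order:
67^1 ≡ 67 (mod 97)
67^2 ≡ 27 (mod 97)
67^3 ≡ 63 (mod 97)
67^4 ≡ 50 (mod 97)
67^6 ≡ 89 (mod 97)
67^8 ≡ 75 (mod 97)
67^12 ≡ 64 (mod 97)
67^16 ≡ 96 (mod 97)
67^24 ≡ 22 (mod 97)
67^32 ≡ 1 (mod 97) ✓
Therefore the multiplicative order of 67 modulo 97 is 32.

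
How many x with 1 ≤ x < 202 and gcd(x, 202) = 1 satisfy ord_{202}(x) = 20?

8

φ(202) = φ(2)·φ(101) = 1·100 = 100 = 2^2 · 5^2.
In a cyclic group of order 100, there are φ(d) elements of order d for each divisor d of 100, and zero for non-divisors.
20 = 2^2 · 5 divides 100, and φ(20) = 8.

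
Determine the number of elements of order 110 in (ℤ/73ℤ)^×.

0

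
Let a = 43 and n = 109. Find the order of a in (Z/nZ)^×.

18

ord(43) | φ(109) = 109 − 1 = 108 = 2^2 · 3^3.
Divisors of 108: 1, 2, 3, 4, 6, 9, 12, 18, 27, 36, 54, 108.
Evaluate successive powers at the divisors of 108:
43^1 ≡ 43 (mod 109)
43^2 ≡ 105 (mod 109)
43^3 ≡ 46 (mod 109)
43^4 ≡ 16 (mod 109)
43^6 ≡ 45 (mod 109)
43^9 ≡ 108 (mod 109)
43^12 ≡ 63 (mod 109)
43^18 ≡ 1 (mod 109) ✓
The smallest such exponent is 18, so the order of 43 is 18.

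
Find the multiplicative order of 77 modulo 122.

By Lagrange's theorem, ord_122(77) divides φ(122) = φ(2)·φ(61) = 1·60 = 60 = 2^2 · 3 · 5.
Divisors of 60: 1, 2, 3, 4, 5, 6, 10, 12, 15, 20, 30, 60.
Compute 77^d (mod 122) for the divisors d until we hit 1:
77^1 ≡ 77 (mod 122)
77^2 ≡ 73 (mod 122)
77^3 ≡ 9 (mod 122)
77^4 ≡ 83 (mod 122)
77^5 ≡ 47 (mod 122)
77^6 ≡ 81 (mod 122)
77^10 ≡ 13 (mod 122)
77^12 ≡ 95 (mod 122)
77^15 ≡ 1 (mod 122) ✓
Therefore the multiplicative order of 77 modulo 122 is 15.

15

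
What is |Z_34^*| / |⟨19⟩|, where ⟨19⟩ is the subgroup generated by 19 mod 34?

Since 19 ∈ (Z/34Z)^×, its order divides φ(34) = φ(2)·φ(17) = 1·16 = 16 = 2^4.
Divisors of 16: 1, 2, 4, 8, 16.
Check 19^d mod 34 for each divisor in increasing order:
19^1 ≡ 19 (mod 34)
19^2 ≡ 21 (mod 34)
19^4 ≡ 33 (mod 34)
19^8 ≡ 1 (mod 34) ✓
The order of 19 is 8, so the subgroup it generates has 8 elements.
The index is φ(34) / ord(19) = 16 / 8 = 2.

2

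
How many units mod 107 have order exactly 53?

φ(107) = 107 − 1 = 106 = 2 · 53.
In a cyclic group of order 106, there are φ(d) elements of order d for each divisor d of 106, and zero for non-divisors.
53 | 106, and φ(53) = 53 − 1 = 52.

52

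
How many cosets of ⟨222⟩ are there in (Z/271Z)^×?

ord(222) | φ(271) = 271 − 1 = 270 = 2 · 3^3 · 5.
Divisors of 270: 1, 2, 3, 5, 6, 9, 10, 15, 18, 27, 30, 45, 54, 90, 135, 270.
Compute 222^d (mod 271) for the divisors d until we hit 1:
222^1 ≡ 222
222^2 ≡ 233
222^3 ≡ 236
222^5 ≡ 246
222^6 ≡ 141
222^9 ≡ 214
222^10 ≡ 83
222^15 ≡ 93
222^18 ≡ 268
222^27 ≡ 171
222^30 ≡ 248
222^45 ≡ 29
222^54 ≡ 244
222^90 ≡ 28
222^135 ≡ 270
222^270 ≡ 1
Thus |⟨222⟩| = ord(222) = 270.
[(Z/271Z)^× : ⟨222⟩] = 270/270 = 1.

1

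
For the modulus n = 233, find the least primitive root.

φ(233) = 233 − 1 = 232 = 2^3 · 29.
g is a primitive root iff g^(232/q) ≢ 1 (mod 233) for each prime q ∈ {2, 29}.
g = 2: 2^116 ≡ 1 — hits 1, so not a primitive root.
g = 3: 3^116 ≡ 232; 3^8 ≡ 37 — none is 1, so 3 is a primitive root.
Hence the least primitive root of 233 is 3.

3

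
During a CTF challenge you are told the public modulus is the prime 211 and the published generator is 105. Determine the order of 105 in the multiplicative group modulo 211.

105

The order of 105 must divide φ(211) = 211 − 1 = 210 = 2 · 3 · 5 · 7.
Divisors of 210: 1, 2, 3, 5, 6, 7, 10, 14, 15, 21, 30, 35, 42, 70, 105, 210.
Check 105^d mod 211 for each divisor in increasing order:
105^1 ≡ 105
105^2 ≡ 53
105^3 ≡ 79
105^5 ≡ 178
105^6 ≡ 122
105^7 ≡ 150
105^10 ≡ 34
105^14 ≡ 134
105^15 ≡ 144
105^21 ≡ 55
105^30 ≡ 58
105^35 ≡ 196
105^42 ≡ 71
105^70 ≡ 14
105^105 ≡ 1
The smallest such exponent is 105, so the order of 105 is 105.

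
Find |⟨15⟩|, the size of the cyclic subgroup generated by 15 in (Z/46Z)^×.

22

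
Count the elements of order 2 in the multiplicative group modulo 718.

φ(718) = φ(2)·φ(359) = 1·358 = 358 = 2 · 179.
Since (Z/718Z)^× is cyclic of order 358, the number of elements of order d is φ(d) when d | 358 and 0 otherwise.
2 | 358, and φ(2) = 2 − 1 = 1.

1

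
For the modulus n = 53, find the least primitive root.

2

φ(53) = 53 − 1 = 52 = 2^2 · 13.
Test candidates g = 2, 3, … against the prime factors q ∈ {2, 13} of φ(53): g is a generator iff g^(52/q) ≢ 1 for every such q.
g = 2: 2^26 ≡ 52; 2^4 ≡ 16 — none is 1, so 2 is a primitive root.
The smallest primitive root modulo 53 is 2.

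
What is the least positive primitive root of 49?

3

φ(49) = φ(7^2) = 7·(7−1) = 42 = 2 · 3 · 7.
Test candidates g = 2, 3, … against the prime factors q ∈ {2, 3, 7} of φ(49): g is a generator iff g^(42/q) ≢ 1 for every such q.
g = 2: 2^21 ≡ 1 — hits 1, so not a primitive root.
g = 3: 3^21 ≡ 48; 3^14 ≡ 30; 3^6 ≡ 43 — none is 1, so 3 is a primitive root.
The smallest primitive root modulo 49 is 3.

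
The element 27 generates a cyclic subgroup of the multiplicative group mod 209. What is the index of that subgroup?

6

ord(27) | φ(209) = φ(11·19) = (11−1)·(19−1) = 10·18 = 180 = 2^2 · 3^2 · 5.
Divisors of 180: 1, 2, 3, 4, 5, 6, 9, 10, 12, 15, 18, 20, 30, 36, 45, 60, 90, 180.
Compute 27^d (mod 209) for the divisors d until we hit 1:
27^1 ≡ 27
27^2 ≡ 102
27^3 ≡ 37
27^4 ≡ 163
27^5 ≡ 12
27^6 ≡ 115
27^9 ≡ 75
27^10 ≡ 144
27^12 ≡ 58
27^15 ≡ 56
27^18 ≡ 191
27^20 ≡ 45
27^30 ≡ 1
The order of 27 is 30, so the subgroup it generates has 30 elements.
The index is φ(209) / ord(27) = 180 / 30 = 6.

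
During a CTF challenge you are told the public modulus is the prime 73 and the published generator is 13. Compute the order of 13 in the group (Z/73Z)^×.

72

ord(13) | φ(73) = 73 − 1 = 72 = 2^3 · 3^2.
Divisors of 72: 1, 2, 3, 4, 6, 8, 9, 12, 18, 24, 36, 72.
Check 13^d mod 73 for each divisor in increasing order:
13^1 ≡ 13 (mod 73)
13^2 ≡ 23 (mod 73)
13^3 ≡ 7 (mod 73)
13^4 ≡ 18 (mod 73)
13^6 ≡ 49 (mod 73)
13^8 ≡ 32 (mod 73)
13^9 ≡ 51 (mod 73)
13^12 ≡ 65 (mod 73)
13^18 ≡ 46 (mod 73)
13^24 ≡ 64 (mod 73)
13^36 ≡ 72 (mod 73)
13^72 ≡ 1 (mod 73) ✓
Hence ord(13) = 72.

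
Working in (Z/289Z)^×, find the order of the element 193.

272

ord(193) | φ(289) = φ(17^2) = 17·(17−1) = 272 = 2^4 · 17.
Divisors of 272: 1, 2, 4, 8, 16, 17, 34, 68, 136, 272.
Compute 193^d (mod 289) for the divisors d until we hit 1:
193^1 ≡ 193 (mod 289)
193^2 ≡ 257 (mod 289)
193^4 ≡ 157 (mod 289)
193^8 ≡ 84 (mod 289)
193^16 ≡ 120 (mod 289)
193^17 ≡ 40 (mod 289)
193^34 ≡ 155 (mod 289)
193^68 ≡ 38 (mod 289)
193^136 ≡ 288 (mod 289)
193^272 ≡ 1 (mod 289) ✓
Hence ord(193) = 272.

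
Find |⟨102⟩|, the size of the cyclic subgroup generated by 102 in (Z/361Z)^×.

57

The order of 102 must divide φ(361) = φ(19^2) = 19·(19−1) = 342 = 2 · 3^2 · 19.
Divisors of 342: 1, 2, 3, 6, 9, 18, 19, 38, 57, 114, 171, 342.
Test each divisor d:
102^1 ≡ 102
102^2 ≡ 296
102^3 ≡ 229
102^6 ≡ 96
102^9 ≡ 324
102^18 ≡ 286
102^19 ≡ 292
102^38 ≡ 68
102^57 ≡ 1
Hence ord(102) = 57.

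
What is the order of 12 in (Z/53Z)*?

Since 12 ∈ (Z/53Z)^×, its order divides φ(53) = 53 − 1 = 52 = 2^2 · 13.
Divisors of 52: 1, 2, 4, 13, 26, 52.
Compute 12^d (mod 53) for the divisors d until we hit 1:
12^1 ≡ 12 (mod 53)
12^2 ≡ 38 (mod 53)
12^4 ≡ 13 (mod 53)
12^13 ≡ 23 (mod 53)
12^26 ≡ 52 (mod 53)
12^52 ≡ 1 (mod 53) ✓
The smallest such exponent is 52, so the order of 12 is 52.

52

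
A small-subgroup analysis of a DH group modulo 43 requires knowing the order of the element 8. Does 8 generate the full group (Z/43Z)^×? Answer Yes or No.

No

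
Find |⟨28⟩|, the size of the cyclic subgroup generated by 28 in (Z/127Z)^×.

18

By Lagrange's theorem, ord_127(28) divides φ(127) = 127 − 1 = 126 = 2 · 3^2 · 7.
Divisors of 126: 1, 2, 3, 6, 7, 9, 14, 18, 21, 42, 63, 126.
Check 28^d mod 127 for each divisor in increasing order:
28^1 ≡ 28
28^2 ≡ 22
28^3 ≡ 108
28^6 ≡ 107
28^7 ≡ 75
28^9 ≡ 126
28^14 ≡ 37
28^18 ≡ 1
Hence ord(28) = 18.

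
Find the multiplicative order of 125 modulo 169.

52

The order of 125 must divide φ(169) = φ(13^2) = 13·(13−1) = 156 = 2^2 · 3 · 13.
Divisors of 156: 1, 2, 3, 4, 6, 12, 13, 26, 39, 52, 78, 156.
Evaluate successive powers at the divisors of 156:
125^1 ≡ 125
125^2 ≡ 77
125^3 ≡ 161
125^4 ≡ 14
125^6 ≡ 64
125^12 ≡ 40
125^13 ≡ 99
125^26 ≡ 168
125^39 ≡ 70
125^52 ≡ 1
Hence ord(125) = 52.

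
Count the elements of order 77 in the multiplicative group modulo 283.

φ(283) = 283 − 1 = 282 = 2 · 3 · 47.
Since (Z/283Z)^× is cyclic of order 282, the number of elements of order d is φ(d) when d | 282 and 0 otherwise.
Here 282 is not a multiple of 77, so there are no elements of order 77.

0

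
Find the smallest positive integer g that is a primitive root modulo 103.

5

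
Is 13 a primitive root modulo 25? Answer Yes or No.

φ(25) = φ(5^2) = 5·(5−1) = 20 = 2^2 · 5.
An element g generates (Z/25Z)^× iff g^(20/q) ≢ 1 (mod 25) for each prime q ∈ {2, 5}.
13^10 ≡ 24 (mod 25)  [q = 2: ≢ 1 ✓]
13^4 ≡ 11 (mod 25)  [q = 5: ≢ 1 ✓]
Every test exponent gives a nontrivial residue, hence 13 generates the full group.

Yes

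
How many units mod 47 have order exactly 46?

22

φ(47) = 47 − 1 = 46 = 2 · 23.
In a cyclic group of order 46, there are φ(d) elements of order d for each divisor d of 46, and zero for non-divisors.
46 = 2 · 23 divides 46, and φ(46) = 22.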